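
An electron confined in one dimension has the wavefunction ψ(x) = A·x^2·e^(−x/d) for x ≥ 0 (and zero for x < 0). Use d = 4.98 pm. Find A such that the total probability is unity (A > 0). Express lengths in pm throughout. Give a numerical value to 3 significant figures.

The normalization condition is ∫|ψ|² dx = 1 from 0 to ∞.
With ∫₀^∞ x^4 e^(−αx) dx = 4!/α^5, ∫|ψ|² dx = A²·(3·d^5/4).
Setting this equal to 1 gives A² = 1/(3·d^5/4).
Plugging in d = 4.98 yields A = 0.02086.

A ≈ 0.0209 pm^(-5/2)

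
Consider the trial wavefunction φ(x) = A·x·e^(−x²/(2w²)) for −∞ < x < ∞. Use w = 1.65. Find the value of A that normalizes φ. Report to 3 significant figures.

Normalization requires ∫|φ|² dx = 1, integrated from −∞ to ∞.
Using the Gaussian integral ∫_{−∞}^{∞} e^(−αx²) dx = √(π/α), with φ = A·x·e^(−x²/(2w²)), the integral evaluates to A²·[√(π)·w^3/2].
Setting this equal to 1 gives A² = 1/(√(π)·w^3/2).
With w = 1.65: A² = 0.2512 and A = 0.5012.

A ≈ 0.501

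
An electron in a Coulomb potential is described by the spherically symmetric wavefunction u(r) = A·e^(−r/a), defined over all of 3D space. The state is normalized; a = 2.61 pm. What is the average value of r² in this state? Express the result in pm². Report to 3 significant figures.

The expectation value is the |u|²-weighted average of r^2: ∫ r^2|u|² 4πr² dr.
With ∫₀^∞ r^4 e^(−αr) dr = 4!/α^5, evaluating both integrals, ⟨r²⟩ = 3·a^2.
Putting a = 2.61 gives 20.44.

⟨r^2⟩ ≈ 20.4 pm^2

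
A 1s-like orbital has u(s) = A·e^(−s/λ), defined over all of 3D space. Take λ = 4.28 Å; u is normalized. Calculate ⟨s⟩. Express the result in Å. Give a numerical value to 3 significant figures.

⟨s⟩ ≈ 6.42 Å

The expectation value is the |u|²-weighted average of s: ∫ s|u|² 4πs² ds.
With ∫₀^∞ s^3 e^(−αs) ds = 3!/α^4, since the A² factors cancel between numerator and denominator, ⟨s⟩ = 3·λ/2.
With λ = 4.28, ⟨s⟩ = 6.420.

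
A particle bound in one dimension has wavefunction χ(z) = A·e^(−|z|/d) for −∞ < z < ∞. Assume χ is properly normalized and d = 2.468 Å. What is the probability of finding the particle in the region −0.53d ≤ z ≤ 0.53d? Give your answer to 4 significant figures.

The probability is P = ∫ |χ|² dz over [−0.53d, 0.53d].
With A² fixed by ∫|χ|² = 1, i.e. A² = (d)^(−1), substitute and integrate.
Both integrals are even about z = 0, so only the z ≥ 0 halves are needed (the factors of 2 cancel). Let u = z/d; then A² and the length scale cancel, so P = ∫_{0}^{0.53} e^(-2·u) du ÷ ∫_{0}^{∞} e^(-2·u) du.
An antiderivative of e^(-2·u) is -e^(-2·u)/2; evaluating from 0 to 0.53 gives 1/2 - e^(-53/50)/2, while the full integral is 1/2.
This works out to P = 0.65354.

P ≈ 0.6535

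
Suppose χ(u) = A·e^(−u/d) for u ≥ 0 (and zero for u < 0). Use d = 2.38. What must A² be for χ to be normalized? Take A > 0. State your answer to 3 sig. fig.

We need A² ∫|f|² du = 1, taking the integral from 0 to ∞.
∫|χ|² du = A²·(d/2).
Setting this equal to 1 gives A² = 1/(d/2).
With d = 2.38: A² = 0.8403 and A = 0.9167.

A^2 ≈ 0.840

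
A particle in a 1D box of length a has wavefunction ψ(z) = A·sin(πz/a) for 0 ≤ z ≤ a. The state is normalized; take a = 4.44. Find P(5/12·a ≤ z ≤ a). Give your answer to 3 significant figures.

P ≈ 0.663

|ψ|² is the probability density, so P = ∫_{5/12·a}^{a} |ψ|² dz.
The normalization integral ∫|ψ|²dz over the whole domain equals a/2·A², and A² cancels in the ratio.
Substituting u = z/a, A² and the length scale cancel in the ratio: P = ∫_{5/12}^{1} sin(π·u)^2 du / ∫_{0}^{1} sin(π·u)^2 du.
Using ∫ sin(π·u)^2 du = u/2 - sin(2·π·u)/(4·π), the numerator is 1/(8·π) + 7/24 and the denominator is 1/2.
The result is P = (3 + 7·π)/(12·π).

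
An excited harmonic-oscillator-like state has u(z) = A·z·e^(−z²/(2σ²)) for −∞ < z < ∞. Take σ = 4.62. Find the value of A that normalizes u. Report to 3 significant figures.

The normalization condition is ∫|u|² dz = 1 from −∞ to ∞.
With ∫_{−∞}^{∞} z^(2m) e^(−αz²) dz = (2m−1)!!·√π / (2^m α^(m+1/2)), ∫|u|² dz = A²·(√(π)·σ^3/2).
With σ = 4.62: A² = 0.01144 and A = 0.1070.

A ≈ 0.107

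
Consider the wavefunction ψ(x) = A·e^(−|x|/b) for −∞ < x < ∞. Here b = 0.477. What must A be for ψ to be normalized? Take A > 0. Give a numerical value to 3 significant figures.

Require ∫ |ψ|² dx = 1 over the whole domain.
Using ∫₀^∞ xⁿ e^(−αx) dx = n!/αⁿ⁺¹, ∫|ψ|² dx = A²·(b).
So A² = (b)^(−1).
Substituting b = 0.477 gives A² = 2.096, so A = 1.448.

A ≈ 1.45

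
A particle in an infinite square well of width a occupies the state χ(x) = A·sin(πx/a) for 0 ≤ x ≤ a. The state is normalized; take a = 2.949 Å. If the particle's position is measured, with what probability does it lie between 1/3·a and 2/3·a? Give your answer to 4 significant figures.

P ≈ 0.6090

The probability is P = ∫ |χ|² dx over [1/3·a, 2/3·a].
With A² fixed by ∫|χ|² = 1, i.e. A² = (a/2)^(−1), substitute and integrate.
Substituting u = x/a, A² and the length scale cancel in the ratio: P = ∫_{1/3}^{2/3} sin(π·u)^2 du / ∫_{0}^{1} sin(π·u)^2 du.
With ∫ sin(π·u)^2 du = u/2 - sin(2·π·u)/(4·π) + C, the region integral is √(3)/(4·π) + 1/6 and the full one is 1/2.
The result is P = (√(3)/2 + π/3)/π.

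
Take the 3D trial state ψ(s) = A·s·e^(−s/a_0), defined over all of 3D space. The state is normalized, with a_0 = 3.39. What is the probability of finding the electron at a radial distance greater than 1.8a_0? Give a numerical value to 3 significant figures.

Integrate the radial probability density 4πs²|ψ|² over s > 1.8a_0.
A² is fixed by ∫₀^∞ 4πs²|ψ|² ds = 1, i.e. A² = (3·π·a_0^5)^(−1).
Substituting u = s/a_0, A², 4π and the length scale all cancel in the ratio: P = ∫_{1.8}^{∞} u^4·e^(-2·u) du / ∫_{0}^{∞} u^4·e^(-2·u) du.
With ∫ u^4·e^(-2·u) du = -(u^4/2 + u^3 + 3·u^2/2 + 3·u/2 + 3/4)·e^(-2·u) + C, the region integral is ≈ 0.52983 and the full one is 3/4.
Taking the ratio yields P = 0.7064.

P ≈ 0.706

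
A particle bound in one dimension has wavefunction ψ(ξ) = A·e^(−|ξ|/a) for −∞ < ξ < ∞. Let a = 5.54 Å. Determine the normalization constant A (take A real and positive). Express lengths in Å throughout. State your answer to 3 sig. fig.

Normalization requires ∫|ψ|² dξ = 1, integrated from −∞ to ∞.
The integral (without the A² prefactor) comes out to a.
Plugging in a = 5.54 yields A = 0.4249.

A ≈ 0.425 Å^(-1/2)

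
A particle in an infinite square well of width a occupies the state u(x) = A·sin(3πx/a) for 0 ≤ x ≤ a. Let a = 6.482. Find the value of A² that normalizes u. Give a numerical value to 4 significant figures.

Require ∫ |u|² dx = 1 over the whole domain.
Carrying out the integral gives A² · a/2.
So A² = (a/2)^(−1).
With a = 6.482: A² = 0.30855 and A = 0.55547.

A^2 ≈ 0.3085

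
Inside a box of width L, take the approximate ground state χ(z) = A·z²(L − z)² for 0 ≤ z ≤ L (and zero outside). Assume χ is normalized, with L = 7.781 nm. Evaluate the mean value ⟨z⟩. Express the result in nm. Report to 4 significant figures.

⟨z⟩ ≈ 3.891 nm

By definition ⟨z⟩ = ∫ z |χ(z)|² dz.
Expanding the polynomial and integrating term by term, the ratio of the moment integral to the normalization integral gives ⟨z⟩ = L/2.
Putting L = 7.781 gives 3.8905.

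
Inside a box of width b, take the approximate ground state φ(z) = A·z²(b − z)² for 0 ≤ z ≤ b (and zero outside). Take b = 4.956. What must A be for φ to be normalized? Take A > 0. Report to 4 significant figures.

A ≈ 0.01869

Require ∫ |φ|² dz = 1 over the whole domain.
Expanding the polynomial and integrating term by term, the integral (without the A² prefactor) comes out to b^9/630.
Setting this equal to 1 gives A² = 1/(b^9/630).
Plugging in b = 4.956 yields A = 0.018689.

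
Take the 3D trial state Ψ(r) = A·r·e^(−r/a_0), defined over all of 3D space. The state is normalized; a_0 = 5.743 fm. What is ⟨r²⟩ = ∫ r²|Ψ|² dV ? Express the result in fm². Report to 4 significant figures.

⟨r²⟩ = ∫ r^2 |Ψ|² 4πr² dr over the full domain.
Using ∫₀^∞ rⁿ e^(−αr) dr = n!/αⁿ⁺¹, since the A² factors cancel between numerator and denominator, ⟨r²⟩ = 15·a_0^2/2.
With a_0 = 5.743, ⟨r^2⟩ = 247.37.

⟨r^2⟩ ≈ 247.4 fm^2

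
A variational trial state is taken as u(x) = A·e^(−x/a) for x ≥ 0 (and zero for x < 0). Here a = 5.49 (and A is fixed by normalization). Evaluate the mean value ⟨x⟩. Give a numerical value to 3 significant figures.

⟨x⟩ ≈ 2.75

By definition ⟨x⟩ = ∫ x |u(x)|² dx.
With ∫₀^∞ x^1 e^(−αx) dx = 1!/α^2, evaluating both integrals, ⟨x⟩ = a/2.
With a = 5.49, ⟨x⟩ = 2.745.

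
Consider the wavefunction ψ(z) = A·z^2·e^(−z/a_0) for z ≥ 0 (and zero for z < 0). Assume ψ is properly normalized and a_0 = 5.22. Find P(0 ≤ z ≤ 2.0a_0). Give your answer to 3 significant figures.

P ≈ 0.371

|ψ|² is the probability density, so P = ∫_{0}^{2.0a_0} |ψ|² dz.
With A² fixed by ∫|ψ|² = 1, i.e. A² = (3·a_0^5/4)^(−1), substitute and integrate.
Let u = z/a_0; then A² and the length scale cancel, so P = ∫_{0}^{2.0} u^4·e^(-2·u) du ÷ ∫_{0}^{∞} u^4·e^(-2·u) du.
With ∫ u^4·e^(-2·u) du = -(u^4/2 + u^3 + 3·u^2/2 + 3·u/2 + 3/4)·e^(-2·u) + C, the region integral is 3/4 - 103·e^(-4)/4 and the full one is 3/4.
Evaluating gives P = 0.3712.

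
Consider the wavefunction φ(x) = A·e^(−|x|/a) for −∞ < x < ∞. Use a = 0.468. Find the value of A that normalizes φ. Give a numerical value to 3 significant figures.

A ≈ 1.46

The normalization condition is ∫|φ|² dx = 1 from −∞ to ∞.
∫|φ|² dx = A²·(a).
Substituting a = 0.468 gives A² = 2.137, so A = 1.462.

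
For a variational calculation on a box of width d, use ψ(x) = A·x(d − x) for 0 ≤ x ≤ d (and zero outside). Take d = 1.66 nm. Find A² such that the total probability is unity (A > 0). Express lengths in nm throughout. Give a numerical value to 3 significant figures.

Normalization requires ∫|ψ|² dx = 1, integrated from 0 to d.
∫|ψ|² dx = A²·(d^5/30).
Setting this equal to 1 gives A² = 1/(d^5/30).
Plugging in d = 1.66 yields A = 1.543.

A^2 ≈ 2.38 nm^(-5)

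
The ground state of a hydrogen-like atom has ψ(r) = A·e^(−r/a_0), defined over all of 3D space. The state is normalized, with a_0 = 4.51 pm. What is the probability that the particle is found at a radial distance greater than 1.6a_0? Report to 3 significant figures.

Integrate the radial probability density 4πr²|ψ|² over r > 1.6a_0.
Normalization gives A² = 1/(π·a_0^3).
Let u = r/a_0; then A², 4π and the length scale all cancel, so P = ∫_{1.6}^{∞} u^2·e^(-2·u) du ÷ ∫_{0}^{∞} u^2·e^(-2·u) du.
An antiderivative of u^2·e^(-2·u) is -(2·u^2 + 2·u + 1)·e^(-2·u)/4; evaluating from 1.6 to ∞ gives 233·e^(-16/5)/100, while the full integral is 1/4.
Taking the ratio yields P = 0.3799.

P ≈ 0.380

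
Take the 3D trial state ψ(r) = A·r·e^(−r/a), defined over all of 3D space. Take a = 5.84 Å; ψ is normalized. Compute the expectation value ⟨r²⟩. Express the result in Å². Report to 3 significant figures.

⟨r^2⟩ ≈ 256 Å^2

⟨r²⟩ = ∫ r^2 |ψ|² 4πr² dr over the full domain.
Using ∫₀^∞ rⁿ e^(−αr) dr = n!/αⁿ⁺¹, evaluating both integrals, ⟨r²⟩ = 15·a^2/2.
With a = 5.84, ⟨r^2⟩ = 255.8.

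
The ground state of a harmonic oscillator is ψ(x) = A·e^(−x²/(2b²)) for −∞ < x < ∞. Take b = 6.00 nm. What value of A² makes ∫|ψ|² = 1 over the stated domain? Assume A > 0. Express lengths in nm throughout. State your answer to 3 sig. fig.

A^2 ≈ 0.0940 nm^(-1)

Require ∫ |ψ|² dx = 1 over the whole domain.
With ∫_{−∞}^{∞} x^(2m) e^(−αx²) dx = (2m−1)!!·√π / (2^m α^(m+1/2)), ∫|ψ|² dx = A²·(√(π)·b).
Setting this equal to 1 gives A² = 1/(√(π)·b).
With b = 6.00: A² = 0.09403 and A = 0.3066.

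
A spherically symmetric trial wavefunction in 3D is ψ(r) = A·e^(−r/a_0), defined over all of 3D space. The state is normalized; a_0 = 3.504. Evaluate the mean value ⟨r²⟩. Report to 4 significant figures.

⟨r^2⟩ ≈ 36.83

The expectation value is the |ψ|²-weighted average of r^2: ∫ r^2|ψ|² 4πr² dr.
Evaluating both integrals, ⟨r²⟩ = 3·a_0^2.
Putting a_0 = 3.504 gives 36.834.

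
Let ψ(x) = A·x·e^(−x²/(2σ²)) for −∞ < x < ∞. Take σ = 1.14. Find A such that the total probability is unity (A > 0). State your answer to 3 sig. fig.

A ≈ 0.873

We need A² ∫|f|² dx = 1, taking the integral from −∞ to ∞.
Differentiating ∫e^(−αx²) dx = √(π/α) under α to get the higher moments, the integral (without the A² prefactor) comes out to √(π)·σ^3/2.
Plugging in σ = 1.14 yields A = 0.8727.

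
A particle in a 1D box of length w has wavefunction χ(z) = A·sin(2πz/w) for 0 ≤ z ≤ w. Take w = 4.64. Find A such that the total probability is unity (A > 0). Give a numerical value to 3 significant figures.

Require ∫ |χ|² dz = 1 over the whole domain.
Using sin²θ = (1 − cos 2θ)/2, with χ = A·sin(2πz/w), the integral evaluates to A²·[w/2].
With w = 4.64: A² = 0.4310 and A = 0.6565.

A ≈ 0.657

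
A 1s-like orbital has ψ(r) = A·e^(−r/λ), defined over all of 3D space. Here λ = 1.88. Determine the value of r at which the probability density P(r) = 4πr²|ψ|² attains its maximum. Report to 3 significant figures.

r ≈ 1.88

The maximum of P(r) = 4πr²|ψ|² occurs where its derivative vanishes.
This gives r = λ.
With λ = 1.88, the most probable radial distance is 1.880.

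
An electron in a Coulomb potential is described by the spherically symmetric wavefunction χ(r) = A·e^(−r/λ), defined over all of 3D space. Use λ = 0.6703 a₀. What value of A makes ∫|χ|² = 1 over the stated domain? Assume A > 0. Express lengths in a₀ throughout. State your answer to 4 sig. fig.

The normalization condition is ∫|χ|² 4πr² dr = 1 from 0 to ∞.
In 3D with spherical symmetry the volume element is 4πr² dr.
Using ∫₀^∞ rⁿ e^(−αr) dr = n!/αⁿ⁺¹, ∫|χ|² 4πr² dr = A²·(π·λ^3).
So A² = (π·λ^3)^(−1).
Plugging in λ = 0.6703 yields A = 1.0281.

A ≈ 1.028 a₀^(-3/2)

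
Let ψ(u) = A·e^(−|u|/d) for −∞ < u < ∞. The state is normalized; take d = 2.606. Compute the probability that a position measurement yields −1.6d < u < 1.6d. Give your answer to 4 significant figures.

P ≈ 0.9592

|ψ|² is the probability density, so P = ∫_{−1.6d}^{1.6d} |ψ|² du.
The normalization integral ∫|ψ|²du over the whole domain equals d·A², and A² cancels in the ratio.
By symmetry take twice the u ≥ 0 contribution in numerator and denominator; the 2's cancel. Let t = u/d; then A² and the length scale cancel, so P = ∫_{0}^{1.6} e^(-2·t) dt ÷ ∫_{0}^{∞} e^(-2·t) dt.
With ∫ e^(-2·t) dt = -e^(-2·t)/2 + C, the region integral is 1/2 - e^(-16/5)/2 and the full one is 1/2.
Evaluating gives P = 0.95924.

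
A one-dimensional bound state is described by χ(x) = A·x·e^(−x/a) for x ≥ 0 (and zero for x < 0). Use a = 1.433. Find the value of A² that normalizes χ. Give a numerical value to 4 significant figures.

A^2 ≈ 1.359

Normalization requires ∫|χ|² dx = 1, integrated from 0 to ∞.
Carrying out the integral gives A² · a^3/4.
Substituting a = 1.433 gives A² = 1.3593, so A = 1.1659.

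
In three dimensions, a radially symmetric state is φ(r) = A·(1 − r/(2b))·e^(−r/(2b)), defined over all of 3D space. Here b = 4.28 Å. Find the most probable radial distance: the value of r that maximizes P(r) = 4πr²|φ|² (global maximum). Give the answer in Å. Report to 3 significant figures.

r ≈ 22.4 Å

Set d/dr [P(r) = 4πr²|φ|²] = 0 and solve for r > 0.
Solving yields r = b·(√(5) + 3).
With b = 4.28, the most probable radial distance is 22.41 Å.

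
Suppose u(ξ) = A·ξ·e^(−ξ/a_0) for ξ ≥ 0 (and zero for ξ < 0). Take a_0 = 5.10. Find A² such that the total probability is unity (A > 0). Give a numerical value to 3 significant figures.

We need A² ∫|f|² dξ = 1, taking the integral from 0 to ∞.
With ∫₀^∞ ξ^2 e^(−αξ) dξ = 2!/α^3, ∫|u|² dξ = A²·(a_0^3/4).
Hence A² = 1/[a_0^3/4].
Plugging in a_0 = 5.10 yields A = 0.1736.

A^2 ≈ 0.0302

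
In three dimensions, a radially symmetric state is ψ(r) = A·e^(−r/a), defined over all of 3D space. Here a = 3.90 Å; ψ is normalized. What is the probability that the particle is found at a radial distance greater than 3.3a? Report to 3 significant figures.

With dV = 4πr²dr, the probability is ∫|ψ|² dV over r > 3.3a.
Normalization gives A² = 1/(π·a^3).
Substituting u = r/a, A², 4π and the length scale all cancel in the ratio: P = ∫_{3.3}^{∞} u^2·e^(-2·u) du / ∫_{0}^{∞} u^2·e^(-2·u) du.
With ∫ u^2·e^(-2·u) du = -(2·u^2 + 2·u + 1)·e^(-2·u)/4 + C, the region integral is 1469·e^(-33/5)/200 and the full one is 1/4.
This evaluates to P = 0.03997.

P ≈ 0.0400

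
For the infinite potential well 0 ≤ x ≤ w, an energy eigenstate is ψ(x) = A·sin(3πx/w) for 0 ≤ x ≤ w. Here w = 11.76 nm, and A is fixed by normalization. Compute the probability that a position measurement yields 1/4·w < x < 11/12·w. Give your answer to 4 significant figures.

P = ∫_{1/4·w}^{11/12·w} |ψ(x)|² dx.
The normalization integral ∫|ψ|²dx over the whole domain equals w/2·A², and A² cancels in the ratio.
In terms of u = x/w (A² and the length scale cancel between numerator and denominator), P = [∫_{1/4}^{11/12} sin(3·π·u)^2 du] / [∫_{0}^{1} sin(3·π·u)^2 du].
With ∫ sin(3·π·u)^2 du = u/2 - sin(6·π·u)/(12·π) + C, the region integral is 1/3 and the full one is 1/2.
Taking the ratio, P = 2/3.

P ≈ 0.6667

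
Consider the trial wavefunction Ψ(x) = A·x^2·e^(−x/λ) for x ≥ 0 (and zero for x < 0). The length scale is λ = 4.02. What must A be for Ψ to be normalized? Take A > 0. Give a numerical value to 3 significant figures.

A ≈ 0.0356

We need A² ∫|f|² dx = 1, taking the integral from 0 to ∞.
Carrying out the integral gives A² · 3·λ^5/4.
Hence A² = 1/[3·λ^5/4].
Substituting λ = 4.02 gives A² = 0.001270, so A = 0.03564.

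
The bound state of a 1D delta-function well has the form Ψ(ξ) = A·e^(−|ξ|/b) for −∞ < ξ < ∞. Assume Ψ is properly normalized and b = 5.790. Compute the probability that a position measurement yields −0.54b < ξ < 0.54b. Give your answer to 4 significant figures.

P = ∫_{−0.54b}^{0.54b} |Ψ(ξ)|² dξ.
The normalization integral ∫|Ψ|²dξ over the whole domain equals b·A², and A² cancels in the ratio.
Both integrals are even about ξ = 0, so only the ξ ≥ 0 halves are needed (the factors of 2 cancel). Substituting u = ξ/b, A² and the length scale cancel in the ratio: P = ∫_{0}^{0.54} e^(-2·u) du / ∫_{0}^{∞} e^(-2·u) du.
Using ∫ e^(-2·u) du = -e^(-2·u)/2, the numerator is 1/2 - e^(-27/25)/2 and the denominator is 1/2.
Evaluating gives P = 0.66040.

P ≈ 0.6604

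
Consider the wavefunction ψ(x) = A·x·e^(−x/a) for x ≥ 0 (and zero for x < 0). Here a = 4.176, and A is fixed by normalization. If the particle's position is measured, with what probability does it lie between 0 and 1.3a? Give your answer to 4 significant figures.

P = ∫_{0}^{1.3a} |ψ(x)|² dx.
Since A² = 1/(a^3/4), this is the region integral divided by the full normalization integral.
Let u = x/a; then A² and the length scale cancel, so P = ∫_{0}^{1.3} u^2·e^(-2·u) du ÷ ∫_{0}^{∞} u^2·e^(-2·u) du.
Using ∫ u^2·e^(-2·u) du = -(2·u^2 + 2·u + 1)·e^(-2·u)/4, the numerator is 1/4 - 349·e^(-13/5)/200 and the denominator is 1/4.
Taking the ratio, P = 0.48157.

P ≈ 0.4816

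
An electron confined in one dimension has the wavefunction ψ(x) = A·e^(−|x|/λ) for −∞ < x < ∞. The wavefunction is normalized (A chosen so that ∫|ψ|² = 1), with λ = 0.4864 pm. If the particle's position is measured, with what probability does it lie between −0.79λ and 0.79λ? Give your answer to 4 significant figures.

P ≈ 0.7940

The probability is P = ∫ |ψ|² dx over [−0.79λ, 0.79λ].
The normalization integral ∫|ψ|²dx over the whole domain equals λ·A², and A² cancels in the ratio.
Both integrals are even about x = 0, so only the x ≥ 0 halves are needed (the factors of 2 cancel). Substituting u = x/λ, A² and the length scale cancel in the ratio: P = ∫_{0}^{0.79} e^(-2·u) du / ∫_{0}^{∞} e^(-2·u) du.
Using ∫ e^(-2·u) du = -e^(-2·u)/2, the numerator is 1/2 - e^(-79/50)/2 and the denominator is 1/2.
This works out to P = 0.79402.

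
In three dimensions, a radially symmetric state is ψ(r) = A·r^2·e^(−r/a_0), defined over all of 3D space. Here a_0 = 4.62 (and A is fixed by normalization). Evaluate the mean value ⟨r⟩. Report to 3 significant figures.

⟨r⟩ ≈ 16.2

The expectation value is the |ψ|²-weighted average of r: ∫ r|ψ|² 4πr² dr.
Evaluating both integrals, ⟨r⟩ = 7·a_0/2.
Putting a_0 = 4.62 gives 16.17.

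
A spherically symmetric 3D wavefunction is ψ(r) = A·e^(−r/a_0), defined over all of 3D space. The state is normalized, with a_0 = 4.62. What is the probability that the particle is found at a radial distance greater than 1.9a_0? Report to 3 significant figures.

P ≈ 0.269

Integrate the radial probability density 4πr²|ψ|² over r > 1.9a_0.
The full normalization integral is A²·[π·a_0^3] = 1, fixing A².
In terms of u = r/a_0 (A², 4π and the length scale all cancel between numerator and denominator), P = [∫_{1.9}^{∞} u^2·e^(-2·u) du] / [∫_{0}^{∞} u^2·e^(-2·u) du].
An antiderivative of u^2·e^(-2·u) is -(2·u^2 + 2·u + 1)·e^(-2·u)/4; evaluating from 1.9 to ∞ gives 601·e^(-19/5)/200, while the full integral is 1/4.
Taking the ratio yields P = 0.2689.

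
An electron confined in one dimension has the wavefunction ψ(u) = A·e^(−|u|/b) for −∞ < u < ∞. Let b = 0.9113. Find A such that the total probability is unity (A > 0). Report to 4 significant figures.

We need A² ∫|f|² du = 1, taking the integral from −∞ to ∞.
With ψ = A·e^(−|u|/b), the integral evaluates to A²·[b].
Setting this equal to 1 gives A² = 1/(b).
Plugging in b = 0.9113 yields A = 1.0475.

A ≈ 1.048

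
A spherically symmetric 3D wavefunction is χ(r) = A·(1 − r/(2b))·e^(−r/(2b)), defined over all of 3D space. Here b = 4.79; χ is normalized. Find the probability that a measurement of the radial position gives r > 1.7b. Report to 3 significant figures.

P ≈ 0.948

P = ∫ |χ|² 4πr² dr over r > 1.7b.
Normalization gives A² = 1/(8·π·b^3).
In terms of u = r/b (A², 4π and the length scale all cancel between numerator and denominator), P = [∫_{1.7}^{∞} u^2·(1 - u/2)^2·e^(-u) du] / [∫_{0}^{∞} u^2·(1 - u/2)^2·e^(-u) du].
An antiderivative of u^2·(1 - u/2)^2·e^(-u) is -(u^4/4 + u^2 + 2·u + 2)·e^(-u); evaluating from 1.7 to ∞ gives ≈ 1.8959, while the full integral is 2.
The region integral divided by the full integral gives P = 0.9479.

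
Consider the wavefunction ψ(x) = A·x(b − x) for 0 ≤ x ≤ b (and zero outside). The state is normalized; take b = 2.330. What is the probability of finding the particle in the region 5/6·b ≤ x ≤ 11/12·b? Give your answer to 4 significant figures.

P ≈ 0.03041

The probability is P = ∫ |ψ|² dx over [5/6·b, 11/12·b].
With A² fixed by ∫|ψ|² = 1, i.e. A² = (b^5/30)^(−1), substitute and integrate.
Let u = x/b; then A² and the length scale cancel, so P = ∫_{5/6}^{11/12} u^2·(1 - u)^2 du ÷ ∫_{0}^{1} u^2·(1 - u)^2 du.
With ∫ u^2·(1 - u)^2 du = u^3·(6·u^2 - 15·u + 10)/30 + C, the region integral is ≈ 0.00101354 and the full one is 1/30.
This works out to P = 0.030406.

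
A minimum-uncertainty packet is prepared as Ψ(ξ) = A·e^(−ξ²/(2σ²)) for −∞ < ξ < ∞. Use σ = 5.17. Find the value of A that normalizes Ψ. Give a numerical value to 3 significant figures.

A ≈ 0.330

Require ∫ |Ψ|² dξ = 1 over the whole domain.
The integral (without the A² prefactor) comes out to √(π)·σ.
Setting this equal to 1 gives A² = 1/(√(π)·σ).
With σ = 5.17: A² = 0.1091 and A = 0.3303.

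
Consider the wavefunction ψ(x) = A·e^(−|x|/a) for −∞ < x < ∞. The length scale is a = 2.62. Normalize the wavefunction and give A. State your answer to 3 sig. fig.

Normalization requires ∫|ψ|² dx = 1, integrated from −∞ to ∞.
Using ∫₀^∞ xⁿ e^(−αx) dx = n!/αⁿ⁺¹, the integral (without the A² prefactor) comes out to a.
Plugging in a = 2.62 yields A = 0.6178.

A ≈ 0.618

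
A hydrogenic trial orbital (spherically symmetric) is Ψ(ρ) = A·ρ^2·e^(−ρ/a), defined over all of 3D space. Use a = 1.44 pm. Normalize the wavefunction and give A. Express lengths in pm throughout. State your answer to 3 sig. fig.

A ≈ 0.0332 pm^(-7/2)

Require ∫ |Ψ|² 4πρ² dρ = 1 over the whole domain.
In 3D with spherical symmetry the volume element is 4πρ² dρ.
With ∫₀^∞ ρ^6 e^(−αρ) dρ = 6!/α^7, ∫|Ψ|² 4πρ² dρ = A²·(45·π·a^7/2).
Setting this equal to 1 gives A² = 1/(45·π·a^7/2).
Substituting a = 1.44 gives A² = 0.001102, so A = 0.03319.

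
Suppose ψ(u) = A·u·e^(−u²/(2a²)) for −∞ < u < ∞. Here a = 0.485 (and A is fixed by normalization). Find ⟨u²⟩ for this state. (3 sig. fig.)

The expectation value is the |ψ|²-weighted average of u^2: ∫ u^2|ψ|² du.
The ratio of the moment integral to the normalization integral gives ⟨u²⟩ = 3·a^2/2.
Putting a = 0.485 gives 0.3528.

⟨u^2⟩ ≈ 0.353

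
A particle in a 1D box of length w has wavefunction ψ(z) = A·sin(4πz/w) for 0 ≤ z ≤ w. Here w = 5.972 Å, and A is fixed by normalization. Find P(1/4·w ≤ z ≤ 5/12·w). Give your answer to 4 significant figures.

P = ∫_{1/4·w}^{5/12·w} |ψ(z)|² dz.
The normalization integral ∫|ψ|²dz over the whole domain equals w/2·A², and A² cancels in the ratio.
Let u = z/w; then A² and the length scale cancel, so P = ∫_{1/4}^{5/12} sin(4·π·u)^2 du ÷ ∫_{0}^{1} sin(4·π·u)^2 du.
With ∫ sin(4·π·u)^2 du = u/2 - sin(4·π·u)·cos(4·π·u)/(8·π) + C, the region integral is √(3)/(32·π) + 1/12 and the full one is 1/2.
Taking the ratio, P = (√(3)/16 + π/6)/π.

P ≈ 0.2011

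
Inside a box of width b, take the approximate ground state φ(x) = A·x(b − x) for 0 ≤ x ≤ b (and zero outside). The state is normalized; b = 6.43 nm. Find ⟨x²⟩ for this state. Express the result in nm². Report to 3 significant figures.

By definition ⟨x²⟩ = ∫ x^2 |φ(x)|² dx.
Since the A² factors cancel between numerator and denominator, ⟨x²⟩ = 2·b^2/7.
With b = 6.43, ⟨x^2⟩ = 11.81.

⟨x^2⟩ ≈ 11.8 nm^2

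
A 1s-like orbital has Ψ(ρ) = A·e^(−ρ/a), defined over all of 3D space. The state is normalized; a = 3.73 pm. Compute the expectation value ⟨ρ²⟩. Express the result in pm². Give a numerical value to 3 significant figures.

By definition ⟨ρ²⟩ = ∫ ρ^2 |Ψ(ρ)|² 4πρ² dρ.
Recall ∫₀^∞ ρ^m e^(−ρ/β) dρ = m!·β^(m+1), evaluating both integrals, ⟨ρ²⟩ = 3·a^2.
Putting a = 3.73 gives 41.74.

⟨ρ^2⟩ ≈ 41.7 pm^2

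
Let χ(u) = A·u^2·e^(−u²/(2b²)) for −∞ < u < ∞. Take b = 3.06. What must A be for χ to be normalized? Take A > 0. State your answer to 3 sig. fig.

A ≈ 0.0530

Normalization requires ∫|χ|² du = 1, integrated from −∞ to ∞.
Using the Gaussian integral ∫_{−∞}^{∞} e^(−αu²) du = √(π/α), carrying out the integral gives A² · 3·√(π)·b^5/4.
With b = 3.06: A² = 0.002804 and A = 0.05295.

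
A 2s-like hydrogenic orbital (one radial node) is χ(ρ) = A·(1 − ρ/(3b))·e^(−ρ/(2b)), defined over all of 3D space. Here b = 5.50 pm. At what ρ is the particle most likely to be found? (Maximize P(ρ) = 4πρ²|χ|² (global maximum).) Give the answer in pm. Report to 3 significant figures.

The maximum of P(ρ) = 4πρ²|χ|² occurs where its derivative vanishes.
This gives ρ = b.
With b = 5.50, the most probable radial distance is 5.500 pm.

ρ ≈ 5.50 pm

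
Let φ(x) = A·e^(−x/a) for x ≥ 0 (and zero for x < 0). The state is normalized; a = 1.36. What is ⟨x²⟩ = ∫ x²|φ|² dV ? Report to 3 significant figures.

⟨x^2⟩ ≈ 0.925

⟨x²⟩ = ∫ x^2 |φ|² dx over the full domain.
With ∫₀^∞ x^2 e^(−αx) dx = 2!/α^3, since the A² factors cancel between numerator and denominator, ⟨x²⟩ = a^2/2.
Putting a = 1.36 gives 0.9248.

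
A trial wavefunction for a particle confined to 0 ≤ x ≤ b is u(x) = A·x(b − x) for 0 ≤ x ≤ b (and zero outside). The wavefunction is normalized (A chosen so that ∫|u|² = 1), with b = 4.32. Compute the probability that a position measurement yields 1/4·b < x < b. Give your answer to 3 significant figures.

|u|² is the probability density, so P = ∫_{1/4·b}^{b} |u|² dx.
With A² fixed by ∫|u|² = 1, i.e. A² = (b^5/30)^(−1), substitute and integrate.
Let t = x/b; then A² and the length scale cancel, so P = ∫_{1/4}^{1} t^2·(1 - t)^2 dt ÷ ∫_{0}^{1} t^2·(1 - t)^2 dt.
An antiderivative of t^2·(1 - t)^2 is t^3·(6·t^2 - 15·t + 10)/30; evaluating from 1/4 to 1 gives 153/5120, while the full integral is 1/30.
Evaluating gives P = 459/512.

P ≈ 0.896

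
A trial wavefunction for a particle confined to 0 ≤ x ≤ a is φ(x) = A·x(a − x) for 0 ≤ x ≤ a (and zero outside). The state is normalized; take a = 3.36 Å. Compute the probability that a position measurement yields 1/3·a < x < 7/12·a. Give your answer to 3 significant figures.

The probability is P = ∫ |φ|² dx over [1/3·a, 7/12·a].
Since A² = 1/(a^5/30), this is the region integral divided by the full normalization integral.
Substituting u = x/a, A² and the length scale cancel in the ratio: P = ∫_{1/3}^{7/12} u^2·(1 - u)^2 du / ∫_{0}^{1} u^2·(1 - u)^2 du.
With ∫ u^2·(1 - u)^2 du = u^3·(6·u^2 - 15·u + 10)/30 + C, the region integral is ≈ 0.014783 and the full one is 1/30.
This works out to P = 0.4435.

P ≈ 0.444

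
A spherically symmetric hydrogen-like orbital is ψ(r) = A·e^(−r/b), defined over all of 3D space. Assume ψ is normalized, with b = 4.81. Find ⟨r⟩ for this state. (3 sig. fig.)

⟨r⟩ = ∫ r |ψ|² 4πr² dr over the full domain.
Evaluating both integrals, ⟨r⟩ = 3·b/2.
With b = 4.81, ⟨r⟩ = 7.215.

⟨r⟩ ≈ 7.22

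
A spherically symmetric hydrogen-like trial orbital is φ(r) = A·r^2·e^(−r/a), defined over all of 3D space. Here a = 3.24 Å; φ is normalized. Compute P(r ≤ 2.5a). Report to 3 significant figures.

P ≈ 0.238

With dV = 4πr²dr, the probability is ∫|φ|² dV over r ≤ 2.5a.
The full normalization integral is A²·[45·π·a^7/2] = 1, fixing A².
Substituting u = r/a, A², 4π and the length scale all cancel in the ratio: P = ∫_{0}^{2.5} u^6·e^(-2·u) du / ∫_{0}^{∞} u^6·e^(-2·u) du.
Using ∫ u^6·e^(-2·u) du = -(4·u^6 + 12·u^5 + 30·u^4 + 60·u^3 + 90·u^2 + 90·u + 45)·e^(-2·u)/8, the numerator is ≈ 1.3377 and the denominator is 45/8.
This evaluates to P = 0.2378.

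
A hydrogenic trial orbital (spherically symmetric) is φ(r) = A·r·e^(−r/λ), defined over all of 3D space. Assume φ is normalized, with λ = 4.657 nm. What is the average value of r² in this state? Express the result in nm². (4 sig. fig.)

The expectation value is the |φ|²-weighted average of r^2: ∫ r^2|φ|² 4πr² dr.
The ratio of the moment integral to the normalization integral gives ⟨r²⟩ = 15·λ^2/2.
With λ = 4.657, ⟨r^2⟩ = 162.66.

⟨r^2⟩ ≈ 162.7 nm^2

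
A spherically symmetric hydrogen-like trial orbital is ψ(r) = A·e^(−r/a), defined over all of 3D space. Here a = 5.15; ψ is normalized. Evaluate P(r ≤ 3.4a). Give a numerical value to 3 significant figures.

With dV = 4πr²dr, the probability is ∫|ψ|² dV over r ≤ 3.4a.
A² is fixed by ∫₀^∞ 4πr²|ψ|² dr = 1, i.e. A² = (π·a^3)^(−1).
Substituting u = r/a, A², 4π and the length scale all cancel in the ratio: P = ∫_{0}^{3.4} u^2·e^(-2·u) du / ∫_{0}^{∞} u^2·e^(-2·u) du.
An antiderivative of u^2·e^(-2·u) is -(2·u^2 + 2·u + 1)·e^(-2·u)/4; evaluating from 0 to 3.4 gives 1/4 - 773·e^(-34/5)/100, while the full integral is 1/4.
Taking the ratio yields P = 0.9656.

P ≈ 0.966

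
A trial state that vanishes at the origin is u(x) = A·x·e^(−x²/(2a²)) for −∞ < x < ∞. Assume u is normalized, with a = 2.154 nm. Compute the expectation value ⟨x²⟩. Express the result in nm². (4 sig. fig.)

⟨x^2⟩ ≈ 6.960 nm^2

The expectation value is the |u|²-weighted average of x^2: ∫ x^2|u|² dx.
The ratio of the moment integral to the normalization integral gives ⟨x²⟩ = 3·a^2/2.
With a = 2.154, ⟨x^2⟩ = 6.9596.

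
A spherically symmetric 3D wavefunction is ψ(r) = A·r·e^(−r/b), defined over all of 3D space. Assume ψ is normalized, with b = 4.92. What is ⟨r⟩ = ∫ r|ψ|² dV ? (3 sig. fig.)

⟨r⟩ ≈ 12.3

⟨r⟩ = ∫ r |ψ|² 4πr² dr over the full domain.
With ∫₀^∞ r^5 e^(−αr) dr = 5!/α^6, since the A² factors cancel between numerator and denominator, ⟨r⟩ = 5·b/2.
Putting b = 4.92 gives 12.30.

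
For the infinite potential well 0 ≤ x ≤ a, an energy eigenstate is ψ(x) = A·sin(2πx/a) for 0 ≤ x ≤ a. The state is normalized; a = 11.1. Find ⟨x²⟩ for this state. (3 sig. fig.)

⟨x²⟩ = ∫ x^2 |ψ|² dx over the full domain.
With ∫₀^a sin²(nπx/a) dx = a/2, since the A² factors cancel between numerator and denominator, ⟨x²⟩ = -a^2/(8·π^2) + a^2/3.
With a = 11.1, ⟨x^2⟩ = 39.51.

⟨x^2⟩ ≈ 39.5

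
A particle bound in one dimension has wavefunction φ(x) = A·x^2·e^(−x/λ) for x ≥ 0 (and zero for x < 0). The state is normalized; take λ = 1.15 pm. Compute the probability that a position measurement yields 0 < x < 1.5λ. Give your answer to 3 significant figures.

P ≈ 0.185

The probability is P = ∫ |φ|² dx over [0, 1.5λ].
With A² fixed by ∫|φ|² = 1, i.e. A² = (3·λ^5/4)^(−1), substitute and integrate.
Substituting u = x/λ, A² and the length scale cancel in the ratio: P = ∫_{0}^{1.5} u^4·e^(-2·u) du / ∫_{0}^{∞} u^4·e^(-2·u) du.
With ∫ u^4·e^(-2·u) du = -(u^4/2 + u^3 + 3·u^2/2 + 3·u/2 + 3/4)·e^(-2·u) + C, the region integral is 3/4 - 393·e^(-3)/32 and the full one is 3/4.
This works out to P = 0.1847.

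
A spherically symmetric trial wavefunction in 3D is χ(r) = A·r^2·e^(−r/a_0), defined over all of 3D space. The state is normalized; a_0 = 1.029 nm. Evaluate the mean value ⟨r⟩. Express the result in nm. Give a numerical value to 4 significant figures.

⟨r⟩ = ∫ r |χ|² 4πr² dr over the full domain.
Using ∫₀^∞ rⁿ e^(−αr) dr = n!/αⁿ⁺¹, evaluating both integrals, ⟨r⟩ = 7·a_0/2.
Putting a_0 = 1.029 gives 3.6015.

⟨r⟩ ≈ 3.602 nm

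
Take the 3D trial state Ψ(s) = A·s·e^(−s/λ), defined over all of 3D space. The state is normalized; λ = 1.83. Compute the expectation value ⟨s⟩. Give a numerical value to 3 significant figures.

By definition ⟨s⟩ = ∫ s |Ψ(s)|² 4πs² ds.
The ratio of the moment integral to the normalization integral gives ⟨s⟩ = 5·λ/2.
With λ = 1.83, ⟨s⟩ = 4.575.

⟨s⟩ ≈ 4.58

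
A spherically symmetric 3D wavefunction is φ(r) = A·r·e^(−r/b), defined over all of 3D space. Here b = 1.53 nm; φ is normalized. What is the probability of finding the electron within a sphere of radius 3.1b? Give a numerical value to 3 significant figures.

P ≈ 0.741

With dV = 4πr²dr, the probability is ∫|φ|² dV over r ≤ 3.1b.
A² is fixed by ∫₀^∞ 4πr²|φ|² dr = 1, i.e. A² = (3·π·b^5)^(−1).
Let u = r/b; then A², 4π and the length scale all cancel, so P = ∫_{0}^{3.1} u^4·e^(-2·u) du ÷ ∫_{0}^{∞} u^4·e^(-2·u) du.
Using ∫ u^4·e^(-2·u) du = -(u^4/2 + u^3 + 3·u^2/2 + 3·u/2 + 3/4)·e^(-2·u), the numerator is ≈ 0.55562 and the denominator is 3/4.
The region integral divided by the full integral gives P = 0.7408.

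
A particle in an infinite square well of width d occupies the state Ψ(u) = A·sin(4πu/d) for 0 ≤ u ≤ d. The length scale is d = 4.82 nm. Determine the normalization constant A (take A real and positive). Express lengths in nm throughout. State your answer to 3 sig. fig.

Normalization requires ∫|Ψ|² du = 1, integrated from 0 to d.
With ∫₀^d sin²(nπu/d) du = d/2, ∫|Ψ|² du = A²·(d/2).
Plugging in d = 4.82 yields A = 0.6442.

A ≈ 0.644 nm^(-1/2)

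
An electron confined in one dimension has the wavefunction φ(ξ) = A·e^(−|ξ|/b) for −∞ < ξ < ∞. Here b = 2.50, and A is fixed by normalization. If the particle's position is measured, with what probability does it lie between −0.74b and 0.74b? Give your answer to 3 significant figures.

P ≈ 0.772

The probability is P = ∫ |φ|² dξ over [−0.74b, 0.74b].
With A² fixed by ∫|φ|² = 1, i.e. A² = (b)^(−1), substitute and integrate.
By symmetry take twice the ξ ≥ 0 contribution in numerator and denominator; the 2's cancel. Let u = ξ/b; then A² and the length scale cancel, so P = ∫_{0}^{0.74} e^(-2·u) du ÷ ∫_{0}^{∞} e^(-2·u) du.
Using ∫ e^(-2·u) du = -e^(-2·u)/2, the numerator is 1/2 - e^(-37/25)/2 and the denominator is 1/2.
This works out to P = 0.7724.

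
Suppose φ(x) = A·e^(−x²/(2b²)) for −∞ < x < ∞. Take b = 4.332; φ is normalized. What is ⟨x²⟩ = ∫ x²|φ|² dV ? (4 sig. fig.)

⟨x^2⟩ ≈ 9.383

The expectation value is the |φ|²-weighted average of x^2: ∫ x^2|φ|² dx.
Evaluating both integrals, ⟨x²⟩ = b^2/2.
With b = 4.332, ⟨x^2⟩ = 9.3831.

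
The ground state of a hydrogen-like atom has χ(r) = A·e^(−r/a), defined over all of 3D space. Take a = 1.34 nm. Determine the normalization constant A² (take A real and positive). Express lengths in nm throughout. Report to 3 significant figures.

Normalization requires ∫|χ|² 4πr² dr = 1, integrated from 0 to ∞.
(Spherical symmetry: dV = 4πr² dr.)
Using ∫₀^∞ rⁿ e^(−αr) dr = n!/αⁿ⁺¹, carrying out the integral gives A² · π·a^3.
Substituting a = 1.34 gives A² = 0.1323, so A = 0.3637.

A^2 ≈ 0.132 nm^(-3)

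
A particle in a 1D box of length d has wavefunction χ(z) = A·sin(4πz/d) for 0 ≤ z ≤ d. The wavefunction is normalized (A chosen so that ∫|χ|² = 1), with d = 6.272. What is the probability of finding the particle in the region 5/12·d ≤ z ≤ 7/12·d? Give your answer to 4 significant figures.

|χ|² is the probability density, so P = ∫_{5/12·d}^{7/12·d} |χ|² dz.
With A² fixed by ∫|χ|² = 1, i.e. A² = (d/2)^(−1), substitute and integrate.
In terms of u = z/d (A² and the length scale cancel between numerator and denominator), P = [∫_{5/12}^{7/12} sin(4·π·u)^2 du] / [∫_{0}^{1} sin(4·π·u)^2 du].
With ∫ sin(4·π·u)^2 du = u/2 - sin(4·π·u)·cos(4·π·u)/(8·π) + C, the region integral is -√(3)/(16·π) + 1/12 and the full one is 1/2.
The result is P = (-√(3)/8 + π/6)/π.

P ≈ 0.09775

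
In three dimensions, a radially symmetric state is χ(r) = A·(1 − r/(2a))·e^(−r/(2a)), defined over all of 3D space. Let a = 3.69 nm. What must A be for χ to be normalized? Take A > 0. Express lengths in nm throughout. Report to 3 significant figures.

The normalization condition is ∫|χ|² 4πr² dr = 1 from 0 to ∞.
(Spherical symmetry: dV = 4πr² dr.)
The integral (without the A² prefactor) comes out to 8·π·a^3.
Setting this equal to 1 gives A² = 1/(8·π·a^3).
Plugging in a = 3.69 yields A = 0.02814.

A ≈ 0.0281 nm^(-3/2)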